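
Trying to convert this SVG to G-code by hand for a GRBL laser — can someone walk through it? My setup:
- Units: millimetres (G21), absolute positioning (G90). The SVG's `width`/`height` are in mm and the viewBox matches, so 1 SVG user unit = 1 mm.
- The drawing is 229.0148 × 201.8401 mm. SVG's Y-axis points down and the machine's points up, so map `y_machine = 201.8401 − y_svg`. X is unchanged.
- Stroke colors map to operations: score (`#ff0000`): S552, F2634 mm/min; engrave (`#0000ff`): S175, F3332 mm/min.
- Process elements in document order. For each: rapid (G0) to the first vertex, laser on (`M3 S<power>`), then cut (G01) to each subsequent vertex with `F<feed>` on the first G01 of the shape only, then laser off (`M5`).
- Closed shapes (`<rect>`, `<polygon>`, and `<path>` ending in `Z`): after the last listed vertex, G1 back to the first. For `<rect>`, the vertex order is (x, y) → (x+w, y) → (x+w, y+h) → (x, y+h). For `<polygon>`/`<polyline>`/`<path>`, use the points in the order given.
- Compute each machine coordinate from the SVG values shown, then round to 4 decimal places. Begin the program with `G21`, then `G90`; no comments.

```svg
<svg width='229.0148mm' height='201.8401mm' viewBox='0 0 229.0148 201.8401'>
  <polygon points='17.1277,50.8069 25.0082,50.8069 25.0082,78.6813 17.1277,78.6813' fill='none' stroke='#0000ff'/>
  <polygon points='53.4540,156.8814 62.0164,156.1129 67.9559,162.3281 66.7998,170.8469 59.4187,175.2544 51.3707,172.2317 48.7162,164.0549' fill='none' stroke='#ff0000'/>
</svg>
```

1 u = 1 mm; y_m = 201.8401 − y.

[1] `<polygon>` rectangle, #0000ff→engrave S175 F3332: (17.1277,151.0332) → (25.0082,151.0332) → (25.0082,123.1588) → (17.1277,123.1588) → (17.1277,151.0332) (closed)

[2] `<polygon>` regular polygon, #ff0000→score S552 F2634: (53.4540,44.9587) → (62.0164,45.7272) → (67.9559,39.5120) → (66.7998,30.9932) → (59.4187,26.5857) → (51.3707,29.6084) → (48.7162,37.7852) → (53.4540,44.9587) (closed)

G21
G90
G0 X17.1277 Y151.0332
M3 S175
G01 X25.0082 Y151.0332 F3332
G01 X25.0082 Y123.1588
G01 X17.1277 Y123.1588
G01 X17.1277 Y151.0332
M5
G0 X53.4540 Y44.9587
M3 S552
G01 X62.0164 Y45.7272 F2634
G01 X67.9559 Y39.5120
G01 X66.7998 Y30.9932
G01 X59.4187 Y26.5857
G01 X51.3707 Y29.6084
G01 X48.7162 Y37.7852
G01 X53.4540 Y44.9587
M5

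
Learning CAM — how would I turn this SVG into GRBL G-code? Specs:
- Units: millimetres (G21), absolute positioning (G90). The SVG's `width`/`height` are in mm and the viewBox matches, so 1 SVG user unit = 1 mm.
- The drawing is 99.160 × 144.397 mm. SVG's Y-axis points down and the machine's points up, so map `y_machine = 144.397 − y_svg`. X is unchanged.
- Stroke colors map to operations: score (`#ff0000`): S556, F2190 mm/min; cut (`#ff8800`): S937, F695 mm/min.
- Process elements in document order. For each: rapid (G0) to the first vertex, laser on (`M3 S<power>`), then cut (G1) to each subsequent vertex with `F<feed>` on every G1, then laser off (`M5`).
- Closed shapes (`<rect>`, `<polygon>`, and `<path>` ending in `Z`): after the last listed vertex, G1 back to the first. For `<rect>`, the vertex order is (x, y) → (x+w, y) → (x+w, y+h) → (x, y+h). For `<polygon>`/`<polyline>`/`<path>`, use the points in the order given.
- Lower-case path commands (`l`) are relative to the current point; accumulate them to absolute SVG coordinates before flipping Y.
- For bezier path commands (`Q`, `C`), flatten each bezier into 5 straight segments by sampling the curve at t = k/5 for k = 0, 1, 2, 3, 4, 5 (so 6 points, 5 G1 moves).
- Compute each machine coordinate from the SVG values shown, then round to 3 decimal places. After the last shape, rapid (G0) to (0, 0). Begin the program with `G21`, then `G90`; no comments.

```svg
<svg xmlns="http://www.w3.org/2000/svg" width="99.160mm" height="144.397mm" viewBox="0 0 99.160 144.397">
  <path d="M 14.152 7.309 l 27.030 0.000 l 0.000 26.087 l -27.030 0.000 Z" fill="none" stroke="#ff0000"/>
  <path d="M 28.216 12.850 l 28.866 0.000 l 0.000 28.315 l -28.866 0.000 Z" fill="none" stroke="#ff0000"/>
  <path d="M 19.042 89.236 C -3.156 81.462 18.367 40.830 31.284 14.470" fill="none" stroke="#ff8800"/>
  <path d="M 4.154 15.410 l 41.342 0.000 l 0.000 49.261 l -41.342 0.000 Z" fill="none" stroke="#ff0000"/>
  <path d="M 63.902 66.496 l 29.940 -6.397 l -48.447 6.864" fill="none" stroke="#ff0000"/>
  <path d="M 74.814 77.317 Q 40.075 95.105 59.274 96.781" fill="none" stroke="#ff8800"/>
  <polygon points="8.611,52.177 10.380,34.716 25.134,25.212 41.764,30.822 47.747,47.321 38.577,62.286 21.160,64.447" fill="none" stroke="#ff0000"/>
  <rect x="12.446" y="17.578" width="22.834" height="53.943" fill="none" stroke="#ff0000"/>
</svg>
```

G21
G90
G0 X14.152 Y137.088
M3 S556
G1 X41.182 Y137.088 F2190
G1 X41.182 Y111.001 F2190
G1 X14.152 Y111.001 F2190
G1 X14.152 Y137.088 F2190
M5
G0 X28.216 Y131.547
M3 S556
G1 X57.082 Y131.547 F2190
G1 X57.082 Y103.232 F2190
G1 X28.216 Y103.232 F2190
G1 X28.216 Y131.547 F2190
M5
G0 X19.042 Y55.161
M3 S937
G1 X10.551 Y63.391 F695
G1 X10.042 Y77.245 F695
G1 X15.002 Y94.461 F695
G1 X22.920 Y112.775 F695
G1 X31.284 Y129.927 F695
M5
G0 X4.154 Y128.987
M3 S556
G1 X45.496 Y128.987 F2190
G1 X45.496 Y79.726 F2190
G1 X4.154 Y79.726 F2190
G1 X4.154 Y128.987 F2190
M5
G0 X63.902 Y77.901
M3 S556
G1 X93.842 Y84.298 F2190
G1 X45.395 Y77.434 F2190
M5
G0 X74.814 Y67.080
M3 S937
G1 X63.076 Y60.609 F695
G1 X55.653 Y55.428 F695
G1 X52.545 Y51.535 F695
G1 X53.752 Y48.931 F695
G1 X59.274 Y47.616 F695
M5
G0 X8.611 Y92.220
M3 S556
G1 X10.380 Y109.681 F2190
G1 X25.134 Y119.185 F2190
G1 X41.764 Y113.575 F2190
G1 X47.747 Y97.076 F2190
G1 X38.577 Y82.111 F2190
G1 X21.160 Y79.950 F2190
G1 X8.611 Y92.220 F2190
M5
G0 X12.446 Y126.819
M3 S556
G1 X35.280 Y126.819 F2190
G1 X35.280 Y72.876 F2190
G1 X12.446 Y72.876 F2190
G1 X12.446 Y126.819 F2190
M5
G0 X0.000 Y0.000

viewBox `0 0 99.160 144.397` with mm width/height → 1 unit = 1 mm. Flip: y_m = 144.397 − y_svg.

**Shape 1** — `<path>` rectangle, stroke `#ff0000` → score (S556, F2190). Machine vertices: (14.152,137.088) → (41.182,137.088) → (41.182,111.001) → (14.152,111.001) → (14.152,137.088). Closed: final G1 returns to the first vertex.

**Shape 2** — `<path>` rectangle, stroke `#ff0000` → score (S556, F2190). Machine vertices: (28.216,131.547) → (57.082,131.547) → (57.082,103.232) → (28.216,103.232) → (28.216,131.547). Closed: final G1 returns to the first vertex.

**Shape 3** — `<path>` cubic bezier, stroke `#ff8800` → cut (S937, F695). Control points (SVG): P0=(19.042,89.236), P1=(-3.156,81.462), P2=(18.367,40.830), P3=(31.284,14.470); sampled at t=k/5. Machine vertices: (19.042,55.161) → (10.551,63.391) → (10.042,77.245) → (15.002,94.461) → (22.920,112.775) → (31.284,129.927). Open path.

**Shape 4** — `<path>` rectangle, stroke `#ff0000` → score (S556, F2190). Machine vertices: (4.154,128.987) → (45.496,128.987) → (45.496,79.726) → (4.154,79.726) → (4.154,128.987). Closed: final G1 returns to the first vertex.

**Shape 5** — `<path>` open polyline, stroke `#ff0000` → score (S556, F2190). Machine vertices: (63.902,77.901) → (93.842,84.298) → (45.395,77.434). Open path.

**Shape 6** — `<path>` quadratic bezier, stroke `#ff8800` → cut (S937, F695). Control points (SVG): P0=(74.814,77.317), P1=(40.075,95.105), P2=(59.274,96.781); sampled at t=k/5. Machine vertices: (74.814,67.080) → (63.076,60.609) → (55.653,55.428) → (52.545,51.535) → (53.752,48.931) → (59.274,47.616). Open path.

**Shape 7** — `<polygon>` regular polygon, stroke `#ff0000` → score (S556, F2190). Machine vertices: (8.611,92.220) → (10.380,109.681) → (25.134,119.185) → (41.764,113.575) → (47.747,97.076) → (38.577,82.111) → (21.160,79.950) → (8.611,92.220). Closed: final G1 returns to the first vertex.

**Shape 8** — `<rect>` rectangle, stroke `#ff0000` → score (S556, F2190). Machine vertices: (12.446,126.819) → (35.280,126.819) → (35.280,72.876) → (12.446,72.876) → (12.446,126.819). Closed: final G1 returns to the first vertex.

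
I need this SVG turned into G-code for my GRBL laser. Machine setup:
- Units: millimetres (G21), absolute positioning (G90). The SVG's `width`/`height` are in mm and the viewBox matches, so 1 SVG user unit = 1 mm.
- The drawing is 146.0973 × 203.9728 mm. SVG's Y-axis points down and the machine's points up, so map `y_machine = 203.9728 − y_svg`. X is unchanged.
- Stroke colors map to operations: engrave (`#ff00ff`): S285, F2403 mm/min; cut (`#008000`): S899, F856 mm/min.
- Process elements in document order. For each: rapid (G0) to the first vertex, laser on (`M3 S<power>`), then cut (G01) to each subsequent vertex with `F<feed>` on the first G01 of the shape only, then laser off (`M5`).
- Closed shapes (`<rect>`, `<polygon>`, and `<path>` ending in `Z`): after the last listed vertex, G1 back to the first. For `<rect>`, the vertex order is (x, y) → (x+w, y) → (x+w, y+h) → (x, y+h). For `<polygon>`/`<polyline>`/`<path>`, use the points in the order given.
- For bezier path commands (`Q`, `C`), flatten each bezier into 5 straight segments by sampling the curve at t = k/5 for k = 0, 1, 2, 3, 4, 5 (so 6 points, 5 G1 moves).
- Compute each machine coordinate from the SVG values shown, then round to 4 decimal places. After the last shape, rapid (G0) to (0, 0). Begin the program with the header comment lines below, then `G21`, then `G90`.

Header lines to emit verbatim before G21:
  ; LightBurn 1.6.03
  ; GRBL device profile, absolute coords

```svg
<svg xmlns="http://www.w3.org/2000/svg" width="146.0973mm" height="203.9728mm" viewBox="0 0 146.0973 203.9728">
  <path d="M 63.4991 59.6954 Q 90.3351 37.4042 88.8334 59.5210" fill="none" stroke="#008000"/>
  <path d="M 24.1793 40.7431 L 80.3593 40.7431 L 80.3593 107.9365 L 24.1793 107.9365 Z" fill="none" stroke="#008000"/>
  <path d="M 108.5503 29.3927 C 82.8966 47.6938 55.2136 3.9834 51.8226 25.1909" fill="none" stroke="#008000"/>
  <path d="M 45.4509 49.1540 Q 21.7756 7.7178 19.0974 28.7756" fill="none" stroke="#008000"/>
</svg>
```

Since the viewBox matches the mm dimensions, user units are millimetres directly. The only transform is the Y-flip y_m = 203.9728 − y_svg.

Shape 1 is a quadratic bezier drawn with `<path>`. Its stroke #008000 means cut at S899, F856. After flipping Y the toolpath is (63.4991,144.2774) → (73.1000,151.4176) → (80.4339,155.0051) → (85.5007,155.0400) → (88.3006,151.5222) → (88.8334,144.4518).

Shape 2 is a rectangle drawn with `<path>`. Its stroke #008000 means cut at S899, F856. After flipping Y the toolpath is (24.1793,163.2297) → (80.3593,163.2297) → (80.3593,96.0363) → (24.1793,96.0363) → (24.1793,163.2297), returning to the start.

Shape 3 is a cubic bezier drawn with `<path>`. Its stroke #008000 means cut at S899, F856. After flipping Y the toolpath is (108.5503,174.5801) → (93.1251,170.0254) → (78.4764,174.2608) → (65.8674,181.1938) → (56.5617,184.7317) → (51.8226,178.7819).

Shape 4 is a quadratic bezier drawn with `<path>`. Its stroke #008000 means cut at S899, F856. After flipping Y the toolpath is (45.4509,154.8188) → (36.8207,168.8935) → (29.8702,177.9687) → (24.5995,182.0444) → (21.0086,181.1206) → (19.0974,175.1972).

; LightBurn 1.6.03
; GRBL device profile, absolute coords
G21
G90
G0 X63.4991 Y144.2774
M3 S899
G01 X73.1000 Y151.4176 F856
G01 X80.4339 Y155.0051
G01 X85.5007 Y155.0400
G01 X88.3006 Y151.5222
G01 X88.8334 Y144.4518
M5
G0 X24.1793 Y163.2297
M3 S899
G01 X80.3593 Y163.2297 F856
G01 X80.3593 Y96.0363
G01 X24.1793 Y96.0363
G01 X24.1793 Y163.2297
M5
G0 X108.5503 Y174.5801
M3 S899
G01 X93.1251 Y170.0254 F856
G01 X78.4764 Y174.2608
G01 X65.8674 Y181.1938
G01 X56.5617 Y184.7317
G01 X51.8226 Y178.7819
M5
G0 X45.4509 Y154.8188
M3 S899
G01 X36.8207 Y168.8935 F856
G01 X29.8702 Y177.9687
G01 X24.5995 Y182.0444
G01 X21.0086 Y181.1206
G01 X19.0974 Y175.1972
M5
G0 X0.0000 Y0.0000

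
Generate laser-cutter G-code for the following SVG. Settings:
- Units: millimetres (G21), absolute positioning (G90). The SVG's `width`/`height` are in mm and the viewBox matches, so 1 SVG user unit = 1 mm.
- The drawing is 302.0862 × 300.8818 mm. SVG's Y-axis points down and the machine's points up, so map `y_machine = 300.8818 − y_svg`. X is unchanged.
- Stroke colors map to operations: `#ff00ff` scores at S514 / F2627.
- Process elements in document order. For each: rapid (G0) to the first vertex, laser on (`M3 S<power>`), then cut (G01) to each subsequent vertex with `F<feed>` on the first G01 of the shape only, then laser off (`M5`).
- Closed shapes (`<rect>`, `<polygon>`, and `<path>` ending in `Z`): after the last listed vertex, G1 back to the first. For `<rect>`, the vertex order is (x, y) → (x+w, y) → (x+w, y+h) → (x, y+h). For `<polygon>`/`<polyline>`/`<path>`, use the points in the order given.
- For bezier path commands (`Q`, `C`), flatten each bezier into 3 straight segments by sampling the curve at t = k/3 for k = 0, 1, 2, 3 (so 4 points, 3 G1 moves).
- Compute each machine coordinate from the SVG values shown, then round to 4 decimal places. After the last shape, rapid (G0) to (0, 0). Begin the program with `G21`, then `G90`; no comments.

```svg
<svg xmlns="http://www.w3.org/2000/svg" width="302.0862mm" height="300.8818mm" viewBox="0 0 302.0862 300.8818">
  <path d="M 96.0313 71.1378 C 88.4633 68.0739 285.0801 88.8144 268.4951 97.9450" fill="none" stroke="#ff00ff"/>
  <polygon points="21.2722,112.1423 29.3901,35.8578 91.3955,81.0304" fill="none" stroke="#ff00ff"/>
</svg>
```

G21
G90
G0 X96.0313 Y229.7440
M3 S514
G01 X141.0661 Y226.1847 F2627
G01 X229.4716 Y214.6257
G01 X268.4951 Y202.9368
M5
G0 X21.2722 Y188.7395
M3 S514
G01 X29.3901 Y265.0240 F2627
G01 X91.3955 Y219.8514
G01 X21.2722 Y188.7395
M5
G0 X0.0000 Y0.0000

1 u = 1 mm; y_m = 300.8818 − y.

[1] `<path>` cubic bezier, #ff00ff→score S514 F2627: (96.0313,229.7440) → (141.0661,226.1847) → (229.4716,214.6257) → (268.4951,202.9368)

[2] `<polygon>` regular polygon, #ff00ff→score S514 F2627: (21.2722,188.7395) → (29.3901,265.0240) → (91.3955,219.8514) → (21.2722,188.7395) (closed)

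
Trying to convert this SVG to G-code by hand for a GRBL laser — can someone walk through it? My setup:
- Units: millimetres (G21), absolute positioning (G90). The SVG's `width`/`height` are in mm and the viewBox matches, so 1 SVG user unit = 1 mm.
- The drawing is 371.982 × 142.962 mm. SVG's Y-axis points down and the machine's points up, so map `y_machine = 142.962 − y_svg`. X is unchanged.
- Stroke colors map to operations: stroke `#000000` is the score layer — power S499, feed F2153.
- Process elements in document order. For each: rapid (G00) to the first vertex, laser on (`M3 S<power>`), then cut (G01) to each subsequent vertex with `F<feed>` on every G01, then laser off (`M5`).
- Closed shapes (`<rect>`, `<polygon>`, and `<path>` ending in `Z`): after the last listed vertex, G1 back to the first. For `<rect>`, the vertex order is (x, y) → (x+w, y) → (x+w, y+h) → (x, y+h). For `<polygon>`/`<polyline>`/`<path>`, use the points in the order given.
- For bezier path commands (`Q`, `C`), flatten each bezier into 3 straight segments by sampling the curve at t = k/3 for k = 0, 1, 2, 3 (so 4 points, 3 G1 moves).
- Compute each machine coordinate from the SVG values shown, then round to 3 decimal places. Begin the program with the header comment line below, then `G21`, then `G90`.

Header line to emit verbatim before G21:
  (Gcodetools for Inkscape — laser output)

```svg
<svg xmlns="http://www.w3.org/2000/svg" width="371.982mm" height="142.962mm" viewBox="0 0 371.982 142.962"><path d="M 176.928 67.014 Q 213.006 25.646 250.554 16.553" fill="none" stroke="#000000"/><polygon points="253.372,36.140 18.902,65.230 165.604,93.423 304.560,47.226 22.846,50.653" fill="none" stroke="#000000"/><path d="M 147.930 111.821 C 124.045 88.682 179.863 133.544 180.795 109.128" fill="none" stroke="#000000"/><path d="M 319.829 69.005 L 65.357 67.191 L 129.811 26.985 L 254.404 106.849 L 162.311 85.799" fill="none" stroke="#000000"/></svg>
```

viewBox `0 0 371.982 142.962` with mm width/height → 1 unit = 1 mm. Flip: y_m = 142.962 − y_svg.

**Shape 1** — `<path>` quadratic bezier, stroke `#000000` → score (S499, F2153). Control points (SVG): P0=(176.928,67.014), P1=(213.006,25.646), P2=(250.554,16.553); sampled at t=k/3. Machine vertices: (176.928,75.948) → (201.143,99.941) → (225.685,116.761) → (250.554,126.409). Open path.

**Shape 2** — `<polygon>` closed polygon, stroke `#000000` → score (S499, F2153). Machine vertices: (253.372,106.822) → (18.902,77.732) → (165.604,49.539) → (304.560,95.736) → (22.846,92.309) → (253.372,106.822). Closed: final G1 returns to the first vertex.

**Shape 3** — `<path>` cubic bezier, stroke `#000000` → score (S499, F2153). Control points (SVG): P0=(147.930,111.821), P1=(124.045,88.682), P2=(179.863,133.544), P3=(180.795,109.128); sampled at t=k/3. Machine vertices: (147.930,31.141) → (145.628,36.697) → (166.552,27.426) → (180.795,33.834). Open path.

**Shape 4** — `<path>` open polyline, stroke `#000000` → score (S499, F2153). Machine vertices: (319.829,73.957) → (65.357,75.771) → (129.811,115.977) → (254.404,36.113) → (162.311,57.163). Open path.

(Gcodetools for Inkscape — laser output)
G21
G90
G00 X176.928 Y75.948
M3 S499
G01 X201.143 Y99.941 F2153
G01 X225.685 Y116.761 F2153
G01 X250.554 Y126.409 F2153
M5
G00 X253.372 Y106.822
M3 S499
G01 X18.902 Y77.732 F2153
G01 X165.604 Y49.539 F2153
G01 X304.560 Y95.736 F2153
G01 X22.846 Y92.309 F2153
G01 X253.372 Y106.822 F2153
M5
G00 X147.930 Y31.141
M3 S499
G01 X145.628 Y36.697 F2153
G01 X166.552 Y27.426 F2153
G01 X180.795 Y33.834 F2153
M5
G00 X319.829 Y73.957
M3 S499
G01 X65.357 Y75.771 F2153
G01 X129.811 Y115.977 F2153
G01 X254.404 Y36.113 F2153
G01 X162.311 Y57.163 F2153
M5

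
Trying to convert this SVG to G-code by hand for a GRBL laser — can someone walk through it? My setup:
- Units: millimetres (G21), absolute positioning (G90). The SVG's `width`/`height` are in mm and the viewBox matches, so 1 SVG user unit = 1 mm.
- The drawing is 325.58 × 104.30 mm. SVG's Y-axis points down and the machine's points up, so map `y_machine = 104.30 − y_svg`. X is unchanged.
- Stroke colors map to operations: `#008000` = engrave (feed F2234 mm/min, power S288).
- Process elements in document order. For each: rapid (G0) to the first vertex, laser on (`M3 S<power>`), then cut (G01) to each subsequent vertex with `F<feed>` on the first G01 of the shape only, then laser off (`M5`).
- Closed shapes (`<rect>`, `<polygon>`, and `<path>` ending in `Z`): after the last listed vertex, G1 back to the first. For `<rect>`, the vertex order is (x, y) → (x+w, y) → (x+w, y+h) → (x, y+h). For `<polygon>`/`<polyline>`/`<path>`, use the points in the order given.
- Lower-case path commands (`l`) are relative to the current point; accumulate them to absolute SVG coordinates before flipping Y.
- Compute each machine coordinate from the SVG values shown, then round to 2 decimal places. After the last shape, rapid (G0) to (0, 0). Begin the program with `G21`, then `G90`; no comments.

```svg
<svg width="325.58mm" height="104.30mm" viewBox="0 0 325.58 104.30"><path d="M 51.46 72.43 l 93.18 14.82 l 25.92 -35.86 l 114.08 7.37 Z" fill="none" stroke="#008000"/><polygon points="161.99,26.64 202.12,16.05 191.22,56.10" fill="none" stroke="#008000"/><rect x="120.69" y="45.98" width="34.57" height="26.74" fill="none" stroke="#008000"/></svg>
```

1 u = 1 mm; y_m = 104.30 − y.

[1] `<path>` closed polygon, #008000→engrave S288 F2234: (51.46,31.87) → (144.64,17.05) → (170.56,52.91) → (284.64,45.54) → (51.46,31.87) (closed)

[2] `<polygon>` regular polygon, #008000→engrave S288 F2234: (161.99,77.66) → (202.12,88.25) → (191.22,48.20) → (161.99,77.66) (closed)

[3] `<rect>` rectangle, #008000→engrave S288 F2234: (120.69,58.32) → (155.26,58.32) → (155.26,31.58) → (120.69,31.58) → (120.69,58.32) (closed)

G21
G90
G0 X51.46 Y31.87
M3 S288
G01 X144.64 Y17.05 F2234
G01 X170.56 Y52.91
G01 X284.64 Y45.54
G01 X51.46 Y31.87
M5
G0 X161.99 Y77.66
M3 S288
G01 X202.12 Y88.25 F2234
G01 X191.22 Y48.20
G01 X161.99 Y77.66
M5
G0 X120.69 Y58.32
M3 S288
G01 X155.26 Y58.32 F2234
G01 X155.26 Y31.58
G01 X120.69 Y31.58
G01 X120.69 Y58.32
M5
G0 X0.00 Y0.00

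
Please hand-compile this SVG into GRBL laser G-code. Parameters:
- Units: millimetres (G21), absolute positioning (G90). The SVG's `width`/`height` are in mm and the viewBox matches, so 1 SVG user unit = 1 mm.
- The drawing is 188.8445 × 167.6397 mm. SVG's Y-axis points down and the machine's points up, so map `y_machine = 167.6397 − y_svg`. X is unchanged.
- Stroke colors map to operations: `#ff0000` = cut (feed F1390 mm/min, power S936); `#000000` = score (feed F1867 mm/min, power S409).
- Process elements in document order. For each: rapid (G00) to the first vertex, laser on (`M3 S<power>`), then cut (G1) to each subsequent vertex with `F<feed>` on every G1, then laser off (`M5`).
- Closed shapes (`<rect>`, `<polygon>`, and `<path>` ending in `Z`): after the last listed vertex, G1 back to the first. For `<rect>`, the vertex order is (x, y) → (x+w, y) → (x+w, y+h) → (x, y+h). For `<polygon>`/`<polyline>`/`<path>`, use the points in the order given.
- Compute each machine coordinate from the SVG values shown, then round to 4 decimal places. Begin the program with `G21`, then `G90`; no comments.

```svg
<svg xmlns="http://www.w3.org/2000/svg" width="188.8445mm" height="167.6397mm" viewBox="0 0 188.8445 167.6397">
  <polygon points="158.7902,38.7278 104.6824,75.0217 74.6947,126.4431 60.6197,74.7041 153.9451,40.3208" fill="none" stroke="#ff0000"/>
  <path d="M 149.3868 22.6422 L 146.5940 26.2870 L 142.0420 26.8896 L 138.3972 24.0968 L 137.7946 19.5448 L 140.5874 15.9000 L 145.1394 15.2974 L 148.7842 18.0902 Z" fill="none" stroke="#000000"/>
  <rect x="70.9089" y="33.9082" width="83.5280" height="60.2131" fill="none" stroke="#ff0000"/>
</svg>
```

G21
G90
G00 X158.7902 Y128.9119
M3 S936
G1 X104.6824 Y92.6180 F1390
G1 X74.6947 Y41.1966 F1390
G1 X60.6197 Y92.9356 F1390
G1 X153.9451 Y127.3189 F1390
G1 X158.7902 Y128.9119 F1390
M5
G00 X149.3868 Y144.9975
M3 S409
G1 X146.5940 Y141.3527 F1867
G1 X142.0420 Y140.7501 F1867
G1 X138.3972 Y143.5429 F1867
G1 X137.7946 Y148.0949 F1867
G1 X140.5874 Y151.7397 F1867
G1 X145.1394 Y152.3423 F1867
G1 X148.7842 Y149.5495 F1867
G1 X149.3868 Y144.9975 F1867
M5
G00 X70.9089 Y133.7315
M3 S936
G1 X154.4369 Y133.7315 F1390
G1 X154.4369 Y73.5184 F1390
G1 X70.9089 Y73.5184 F1390
G1 X70.9089 Y133.7315 F1390
M5

Since the viewBox matches the mm dimensions, user units are millimetres directly. The only transform is the Y-flip y_m = 167.6397 − y_svg.

Shape 1 is a closed polygon drawn with `<polygon>`. Its stroke #ff0000 means cut at S936, F1390. After flipping Y the toolpath is (158.7902,128.9119) → (104.6824,92.6180) → (74.6947,41.1966) → (60.6197,92.9356) → (153.9451,127.3189) → (158.7902,128.9119), returning to the start.

Shape 2 is a regular polygon drawn with `<path>`. Its stroke #000000 means score at S409, F1867. After flipping Y the toolpath is (149.3868,144.9975) → (146.5940,141.3527) → (142.0420,140.7501) → (138.3972,143.5429) → (137.7946,148.0949) → (140.5874,151.7397) → (145.1394,152.3423) → (148.7842,149.5495) → (149.3868,144.9975), returning to the start.

Shape 3 is a rectangle drawn with `<rect>`. Its stroke #ff0000 means cut at S936, F1390. After flipping Y the toolpath is (70.9089,133.7315) → (154.4369,133.7315) → (154.4369,73.5184) → (70.9089,73.5184) → (70.9089,133.7315), returning to the start.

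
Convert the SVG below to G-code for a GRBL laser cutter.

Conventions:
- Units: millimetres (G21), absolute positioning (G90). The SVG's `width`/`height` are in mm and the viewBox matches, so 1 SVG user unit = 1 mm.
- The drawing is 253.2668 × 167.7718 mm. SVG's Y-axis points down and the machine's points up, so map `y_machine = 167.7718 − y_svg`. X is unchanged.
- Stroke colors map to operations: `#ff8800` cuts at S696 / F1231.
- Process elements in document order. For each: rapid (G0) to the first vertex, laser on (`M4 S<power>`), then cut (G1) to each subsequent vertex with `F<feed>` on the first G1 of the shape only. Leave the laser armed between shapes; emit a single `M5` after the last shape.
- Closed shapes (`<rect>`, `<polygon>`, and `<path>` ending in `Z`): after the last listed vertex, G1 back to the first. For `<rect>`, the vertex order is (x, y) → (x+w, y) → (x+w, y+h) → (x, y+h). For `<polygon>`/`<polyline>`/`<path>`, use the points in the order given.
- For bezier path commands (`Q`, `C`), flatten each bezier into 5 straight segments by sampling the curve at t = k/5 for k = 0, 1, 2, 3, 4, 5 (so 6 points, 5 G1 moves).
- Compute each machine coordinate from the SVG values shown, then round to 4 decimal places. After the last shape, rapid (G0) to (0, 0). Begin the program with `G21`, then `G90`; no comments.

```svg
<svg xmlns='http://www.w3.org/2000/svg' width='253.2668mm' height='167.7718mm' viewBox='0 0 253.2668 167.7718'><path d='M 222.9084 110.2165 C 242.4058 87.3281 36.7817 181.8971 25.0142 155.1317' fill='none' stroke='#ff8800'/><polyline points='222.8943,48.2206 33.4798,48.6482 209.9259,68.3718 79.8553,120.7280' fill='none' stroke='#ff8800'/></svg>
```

Since the viewBox matches the mm dimensions, user units are millimetres directly. The only transform is the Y-flip y_m = 167.7718 − y_svg.

Shape 1 is a cubic bezier drawn with `<path>`. Its stroke #ff8800 means cut at S696, F1231. After flipping Y the toolpath is (222.9084,57.5553) → (210.9441,59.1038) → (165.0616,43.9245) → (105.3718,23.4795) → (51.9857,9.2307) → (25.0142,12.6401).

Shape 2 is a open polyline drawn with `<polyline>`. Its stroke #ff8800 means cut at S696, F1231. After flipping Y the toolpath is (222.8943,119.5512) → (33.4798,119.1236) → (209.9259,99.4000) → (79.8553,47.0438).

G21
G90
G0 X222.9084 Y57.5553
M4 S696
G1 X210.9441 Y59.1038 F1231
G1 X165.0616 Y43.9245
G1 X105.3718 Y23.4795
G1 X51.9857 Y9.2307
G1 X25.0142 Y12.6401
G0 X222.8943 Y119.5512
M4 S696
G1 X33.4798 Y119.1236 F1231
G1 X209.9259 Y99.4000
G1 X79.8553 Y47.0438
M5
G0 X0.0000 Y0.0000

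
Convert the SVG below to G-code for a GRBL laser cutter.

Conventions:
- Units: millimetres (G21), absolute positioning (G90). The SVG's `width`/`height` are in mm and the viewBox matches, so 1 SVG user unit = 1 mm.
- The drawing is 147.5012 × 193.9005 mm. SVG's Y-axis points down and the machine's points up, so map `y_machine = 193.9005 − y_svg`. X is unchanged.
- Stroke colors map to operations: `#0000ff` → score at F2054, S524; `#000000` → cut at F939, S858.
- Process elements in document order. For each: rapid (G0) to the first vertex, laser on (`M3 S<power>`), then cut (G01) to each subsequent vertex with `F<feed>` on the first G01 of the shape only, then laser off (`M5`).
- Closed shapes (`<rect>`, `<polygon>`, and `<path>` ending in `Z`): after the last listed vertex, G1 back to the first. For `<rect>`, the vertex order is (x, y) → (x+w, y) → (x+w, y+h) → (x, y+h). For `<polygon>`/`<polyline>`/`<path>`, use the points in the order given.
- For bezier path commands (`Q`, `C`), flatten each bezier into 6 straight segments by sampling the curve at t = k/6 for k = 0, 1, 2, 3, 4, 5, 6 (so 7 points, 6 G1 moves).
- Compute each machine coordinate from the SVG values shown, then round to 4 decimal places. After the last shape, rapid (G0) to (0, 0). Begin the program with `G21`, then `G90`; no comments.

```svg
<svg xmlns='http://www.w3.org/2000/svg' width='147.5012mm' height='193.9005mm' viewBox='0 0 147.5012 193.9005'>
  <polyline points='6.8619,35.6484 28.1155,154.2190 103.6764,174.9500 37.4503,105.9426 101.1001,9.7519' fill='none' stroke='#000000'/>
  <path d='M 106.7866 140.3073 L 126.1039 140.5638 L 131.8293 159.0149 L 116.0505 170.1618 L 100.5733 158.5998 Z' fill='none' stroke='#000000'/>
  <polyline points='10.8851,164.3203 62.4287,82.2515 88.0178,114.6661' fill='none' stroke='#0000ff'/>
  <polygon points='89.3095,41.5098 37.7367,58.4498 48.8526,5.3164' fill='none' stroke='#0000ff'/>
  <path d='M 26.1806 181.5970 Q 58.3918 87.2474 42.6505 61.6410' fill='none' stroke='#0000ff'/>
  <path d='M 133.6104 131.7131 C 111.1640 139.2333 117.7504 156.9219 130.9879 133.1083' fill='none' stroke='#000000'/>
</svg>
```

G21
G90
G0 X6.8619 Y158.2521
M3 S858
G01 X28.1155 Y39.6815 F939
G01 X103.6764 Y18.9505
G01 X37.4503 Y87.9579
G01 X101.1001 Y184.1486
M5
G0 X106.7866 Y53.5932
M3 S858
G01 X126.1039 Y53.3367 F939
G01 X131.8293 Y34.8856
G01 X116.0505 Y23.7387
G01 X100.5733 Y35.3007
G01 X106.7866 Y53.5932
M5
G0 X10.8851 Y29.5802
M3 S524
G01 X62.4287 Y111.6490 F2054
G01 X88.0178 Y79.2344
M5
G0 X89.3095 Y152.3907
M3 S524
G01 X37.7367 Y135.4507 F2054
G01 X48.8526 Y188.5841
G01 X89.3095 Y152.3907
M5
G0 X26.1806 Y12.3035
M3 S524
G01 X35.5857 Y41.8438 F2054
G01 X42.3267 Y67.5651
G01 X46.4037 Y89.4673
G01 X47.8166 Y107.5504
G01 X46.5656 Y121.8145
G01 X42.6505 Y132.2595
M5
G0 X133.6104 Y62.1874
M3 S858
G01 X124.7030 Y57.8191 F939
G01 X120.0126 Y53.1915
G01 X118.9177 Y49.7396
G01 X120.7964 Y48.8989
G01 X125.0270 Y52.1047
G01 X130.9879 Y60.7922
M5
G0 X0.0000 Y0.0000

1 u = 1 mm; y_m = 193.9005 − y.

[1] `<polyline>` open polyline, #000000→cut S858 F939: (6.8619,158.2521) → (28.1155,39.6815) → (103.6764,18.9505) → (37.4503,87.9579) → (101.1001,184.1486)

[2] `<path>` regular polygon, #000000→cut S858 F939: (106.7866,53.5932) → (126.1039,53.3367) → (131.8293,34.8856) → (116.0505,23.7387) → (100.5733,35.3007) → (106.7866,53.5932) (closed)

[3] `<polyline>` open polyline, #0000ff→score S524 F2054: (10.8851,29.5802) → (62.4287,111.6490) → (88.0178,79.2344)

[4] `<polygon>` regular polygon, #0000ff→score S524 F2054: (89.3095,152.3907) → (37.7367,135.4507) → (48.8526,188.5841) → (89.3095,152.3907) (closed)

[5] `<path>` quadratic bezier, #0000ff→score S524 F2054: (26.1806,12.3035) → (35.5857,41.8438) → (42.3267,67.5651) → (46.4037,89.4673) → (47.8166,107.5504) → (46.5656,121.8145) → (42.6505,132.2595)

[6] `<path>` cubic bezier, #000000→cut S858 F939: (133.6104,62.1874) → (124.7030,57.8191) → (120.0126,53.1915) → (118.9177,49.7396) → (120.7964,48.8989) → (125.0270,52.1047) → (130.9879,60.7922)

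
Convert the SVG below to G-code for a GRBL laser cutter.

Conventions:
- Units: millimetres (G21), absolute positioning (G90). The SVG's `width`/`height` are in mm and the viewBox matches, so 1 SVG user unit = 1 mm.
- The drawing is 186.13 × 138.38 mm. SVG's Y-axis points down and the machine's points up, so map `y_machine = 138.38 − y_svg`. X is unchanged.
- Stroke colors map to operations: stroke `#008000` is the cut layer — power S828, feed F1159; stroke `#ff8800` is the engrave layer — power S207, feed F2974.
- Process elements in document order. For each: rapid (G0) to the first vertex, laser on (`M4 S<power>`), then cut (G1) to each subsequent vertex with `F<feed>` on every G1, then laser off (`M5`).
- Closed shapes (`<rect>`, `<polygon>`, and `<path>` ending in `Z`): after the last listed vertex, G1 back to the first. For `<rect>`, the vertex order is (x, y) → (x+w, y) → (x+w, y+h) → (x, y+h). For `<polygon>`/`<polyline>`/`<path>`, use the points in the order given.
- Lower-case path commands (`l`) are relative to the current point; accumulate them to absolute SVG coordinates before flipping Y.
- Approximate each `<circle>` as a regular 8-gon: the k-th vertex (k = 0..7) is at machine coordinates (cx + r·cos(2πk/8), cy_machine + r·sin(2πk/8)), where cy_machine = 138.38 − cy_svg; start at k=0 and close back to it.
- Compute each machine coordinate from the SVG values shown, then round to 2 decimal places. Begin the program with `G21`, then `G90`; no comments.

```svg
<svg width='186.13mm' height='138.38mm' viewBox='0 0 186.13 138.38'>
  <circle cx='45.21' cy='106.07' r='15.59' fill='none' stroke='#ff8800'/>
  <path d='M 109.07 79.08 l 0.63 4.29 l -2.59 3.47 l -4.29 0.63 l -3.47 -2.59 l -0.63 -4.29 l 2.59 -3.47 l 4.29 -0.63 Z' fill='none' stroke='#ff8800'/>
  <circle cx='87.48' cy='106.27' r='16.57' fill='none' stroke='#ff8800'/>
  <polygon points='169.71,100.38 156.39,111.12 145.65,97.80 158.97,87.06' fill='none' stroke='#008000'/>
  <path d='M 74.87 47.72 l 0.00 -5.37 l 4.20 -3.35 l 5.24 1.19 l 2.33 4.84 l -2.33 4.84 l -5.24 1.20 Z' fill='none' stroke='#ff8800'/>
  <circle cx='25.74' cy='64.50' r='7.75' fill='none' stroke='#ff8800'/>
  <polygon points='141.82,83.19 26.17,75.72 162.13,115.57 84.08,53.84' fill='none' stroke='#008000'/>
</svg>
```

G21
G90
G0 X60.80 Y32.31
M4 S207
G1 X56.23 Y43.33 F2974
G1 X45.21 Y47.90 F2974
G1 X34.19 Y43.33 F2974
G1 X29.62 Y32.31 F2974
G1 X34.19 Y21.29 F2974
G1 X45.21 Y16.72 F2974
G1 X56.23 Y21.29 F2974
G1 X60.80 Y32.31 F2974
M5
G0 X109.07 Y59.30
M4 S207
G1 X109.70 Y55.01 F2974
G1 X107.11 Y51.54 F2974
G1 X102.82 Y50.91 F2974
G1 X99.35 Y53.50 F2974
G1 X98.72 Y57.79 F2974
G1 X101.31 Y61.26 F2974
G1 X105.60 Y61.89 F2974
G1 X109.07 Y59.30 F2974
M5
G0 X104.05 Y32.11
M4 S207
G1 X99.20 Y43.83 F2974
G1 X87.48 Y48.68 F2974
G1 X75.76 Y43.83 F2974
G1 X70.91 Y32.11 F2974
G1 X75.76 Y20.39 F2974
G1 X87.48 Y15.54 F2974
G1 X99.20 Y20.39 F2974
G1 X104.05 Y32.11 F2974
M5
G0 X169.71 Y38.00
M4 S828
G1 X156.39 Y27.26 F1159
G1 X145.65 Y40.58 F1159
G1 X158.97 Y51.32 F1159
G1 X169.71 Y38.00 F1159
M5
G0 X74.87 Y90.66
M4 S207
G1 X74.87 Y96.03 F2974
G1 X79.07 Y99.38 F2974
G1 X84.31 Y98.19 F2974
G1 X86.64 Y93.35 F2974
G1 X84.31 Y88.51 F2974
G1 X79.07 Y87.31 F2974
G1 X74.87 Y90.66 F2974
M5
G0 X33.49 Y73.88
M4 S207
G1 X31.22 Y79.36 F2974
G1 X25.74 Y81.63 F2974
G1 X20.26 Y79.36 F2974
G1 X17.99 Y73.88 F2974
G1 X20.26 Y68.40 F2974
G1 X25.74 Y66.13 F2974
G1 X31.22 Y68.40 F2974
G1 X33.49 Y73.88 F2974
M5
G0 X141.82 Y55.19
M4 S828
G1 X26.17 Y62.66 F1159
G1 X162.13 Y22.81 F1159
G1 X84.08 Y84.54 F1159
G1 X141.82 Y55.19 F1159
M5

Since the viewBox matches the mm dimensions, user units are millimetres directly. The only transform is the Y-flip y_m = 138.38 − y_svg.

Shape 1 is a circle drawn with `<circle>`. Its stroke #ff8800 means engrave at S207, F2974. After flipping Y the toolpath is (60.80,32.31) → (56.23,43.33) → (45.21,47.90) → (34.19,43.33) → (29.62,32.31) → (34.19,21.29) → (45.21,16.72) → (56.23,21.29) → (60.80,32.31), returning to the start.

Shape 2 is a regular polygon drawn with `<path>`. Its stroke #ff8800 means engrave at S207, F2974. After flipping Y the toolpath is (109.07,59.30) → (109.70,55.01) → (107.11,51.54) → (102.82,50.91) → (99.35,53.50) → (98.72,57.79) → (101.31,61.26) → (105.60,61.89) → (109.07,59.30), returning to the start.

Shape 3 is a circle drawn with `<circle>`. Its stroke #ff8800 means engrave at S207, F2974. After flipping Y the toolpath is (104.05,32.11) → (99.20,43.83) → (87.48,48.68) → (75.76,43.83) → (70.91,32.11) → (75.76,20.39) → (87.48,15.54) → (99.20,20.39) → (104.05,32.11), returning to the start.

Shape 4 is a regular polygon drawn with `<polygon>`. Its stroke #008000 means cut at S828, F1159. After flipping Y the toolpath is (169.71,38.00) → (156.39,27.26) → (145.65,40.58) → (158.97,51.32) → (169.71,38.00), returning to the start.

Shape 5 is a regular polygon drawn with `<path>`. Its stroke #ff8800 means engrave at S207, F2974. After flipping Y the toolpath is (74.87,90.66) → (74.87,96.03) → (79.07,99.38) → (84.31,98.19) → (86.64,93.35) → (84.31,88.51) → (79.07,87.31) → (74.87,90.66), returning to the start.

Shape 6 is a circle drawn with `<circle>`. Its stroke #ff8800 means engrave at S207, F2974. After flipping Y the toolpath is (33.49,73.88) → (31.22,79.36) → (25.74,81.63) → (20.26,79.36) → (17.99,73.88) → (20.26,68.40) → (25.74,66.13) → (31.22,68.40) → (33.49,73.88), returning to the start.

Shape 7 is a closed polygon drawn with `<polygon>`. Its stroke #008000 means cut at S828, F1159. After flipping Y the toolpath is (141.82,55.19) → (26.17,62.66) → (162.13,22.81) → (84.08,84.54) → (141.82,55.19), returning to the start.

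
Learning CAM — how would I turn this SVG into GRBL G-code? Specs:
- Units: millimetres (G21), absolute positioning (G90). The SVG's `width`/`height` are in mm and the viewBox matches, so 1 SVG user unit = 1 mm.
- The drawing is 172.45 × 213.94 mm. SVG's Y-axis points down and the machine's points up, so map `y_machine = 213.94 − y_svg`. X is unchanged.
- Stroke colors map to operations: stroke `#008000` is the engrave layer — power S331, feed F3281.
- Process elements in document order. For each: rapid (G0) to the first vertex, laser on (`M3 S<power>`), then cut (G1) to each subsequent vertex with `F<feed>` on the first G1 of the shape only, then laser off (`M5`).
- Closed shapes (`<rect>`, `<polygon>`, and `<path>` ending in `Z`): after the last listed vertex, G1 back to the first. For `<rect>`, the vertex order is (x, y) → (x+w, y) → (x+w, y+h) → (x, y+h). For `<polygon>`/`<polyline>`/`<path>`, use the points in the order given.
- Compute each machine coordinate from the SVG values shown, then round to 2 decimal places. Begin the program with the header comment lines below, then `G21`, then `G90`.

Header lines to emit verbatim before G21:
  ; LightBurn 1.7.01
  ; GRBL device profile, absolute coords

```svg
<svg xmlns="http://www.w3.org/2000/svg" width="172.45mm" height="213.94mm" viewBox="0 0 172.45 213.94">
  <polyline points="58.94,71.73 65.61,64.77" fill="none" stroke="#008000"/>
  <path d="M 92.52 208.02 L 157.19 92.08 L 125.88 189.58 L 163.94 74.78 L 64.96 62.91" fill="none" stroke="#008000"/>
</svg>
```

1 u = 1 mm; y_m = 213.94 − y.

[1] `<polyline>` line segment, #008000→engrave S331 F3281: (58.94,142.21) → (65.61,149.17)

[2] `<path>` open polyline, #008000→engrave S331 F3281: (92.52,5.92) → (157.19,121.86) → (125.88,24.36) → (163.94,139.16) → (64.96,151.03)

; LightBurn 1.7.01
; GRBL device profile, absolute coords
G21
G90
G0 X58.94 Y142.21
M3 S331
G1 X65.61 Y149.17 F3281
M5
G0 X92.52 Y5.92
M3 S331
G1 X157.19 Y121.86 F3281
G1 X125.88 Y24.36
G1 X163.94 Y139.16
G1 X64.96 Y151.03
M5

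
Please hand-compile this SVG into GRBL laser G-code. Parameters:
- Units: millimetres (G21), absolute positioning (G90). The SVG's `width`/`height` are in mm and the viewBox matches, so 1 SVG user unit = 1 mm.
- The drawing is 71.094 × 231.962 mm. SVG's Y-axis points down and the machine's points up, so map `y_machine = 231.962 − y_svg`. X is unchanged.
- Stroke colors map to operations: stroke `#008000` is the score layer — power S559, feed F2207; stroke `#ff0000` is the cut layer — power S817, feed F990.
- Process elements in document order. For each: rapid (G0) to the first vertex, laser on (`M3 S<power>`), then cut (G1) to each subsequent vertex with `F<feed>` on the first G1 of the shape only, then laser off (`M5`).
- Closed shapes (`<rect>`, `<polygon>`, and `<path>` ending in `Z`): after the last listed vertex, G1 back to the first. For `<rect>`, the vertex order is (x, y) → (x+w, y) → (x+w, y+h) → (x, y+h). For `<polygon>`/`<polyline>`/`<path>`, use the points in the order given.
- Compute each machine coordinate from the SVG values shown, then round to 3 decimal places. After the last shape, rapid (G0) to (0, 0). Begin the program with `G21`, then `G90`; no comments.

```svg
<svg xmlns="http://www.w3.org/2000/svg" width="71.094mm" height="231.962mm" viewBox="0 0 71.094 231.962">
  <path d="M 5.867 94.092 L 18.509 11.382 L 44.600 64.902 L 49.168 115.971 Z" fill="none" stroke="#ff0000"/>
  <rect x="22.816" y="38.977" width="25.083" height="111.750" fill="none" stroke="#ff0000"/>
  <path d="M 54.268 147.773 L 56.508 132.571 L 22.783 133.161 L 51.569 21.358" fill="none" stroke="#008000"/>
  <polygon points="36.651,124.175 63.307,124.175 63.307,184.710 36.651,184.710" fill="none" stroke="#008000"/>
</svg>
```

G21
G90
G0 X5.867 Y137.870
M3 S817
G1 X18.509 Y220.580 F990
G1 X44.600 Y167.060
G1 X49.168 Y115.991
G1 X5.867 Y137.870
M5
G0 X22.816 Y192.985
M3 S817
G1 X47.899 Y192.985 F990
G1 X47.899 Y81.235
G1 X22.816 Y81.235
G1 X22.816 Y192.985
M5
G0 X54.268 Y84.189
M3 S559
G1 X56.508 Y99.391 F2207
G1 X22.783 Y98.801
G1 X51.569 Y210.604
M5
G0 X36.651 Y107.787
M3 S559
G1 X63.307 Y107.787 F2207
G1 X63.307 Y47.252
G1 X36.651 Y47.252
G1 X36.651 Y107.787
M5
G0 X0.000 Y0.000

1 u = 1 mm; y_m = 231.962 − y.

[1] `<path>` closed polygon, #ff0000→cut S817 F990: (5.867,137.870) → (18.509,220.580) → (44.600,167.060) → (49.168,115.991) → (5.867,137.870) (closed)

[2] `<rect>` rectangle, #ff0000→cut S817 F990: (22.816,192.985) → (47.899,192.985) → (47.899,81.235) → (22.816,81.235) → (22.816,192.985) (closed)

[3] `<path>` open polyline, #008000→score S559 F2207: (54.268,84.189) → (56.508,99.391) → (22.783,98.801) → (51.569,210.604)

[4] `<polygon>` rectangle, #008000→score S559 F2207: (36.651,107.787) → (63.307,107.787) → (63.307,47.252) → (36.651,47.252) → (36.651,107.787) (closed)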